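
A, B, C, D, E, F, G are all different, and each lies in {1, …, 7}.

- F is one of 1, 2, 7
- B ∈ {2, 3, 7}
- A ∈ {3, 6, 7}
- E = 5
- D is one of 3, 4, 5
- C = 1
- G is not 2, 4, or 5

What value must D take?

C has just one choice, so C = 1. So F, G can't be 1.
E's domain is down to {5}, so E = 5. Remove 5 from D.
The 5 still-open variables draw from only 5 values {2, 3, 4, 6, 7}, so each is used; only D can be 4, hence D = 4.

4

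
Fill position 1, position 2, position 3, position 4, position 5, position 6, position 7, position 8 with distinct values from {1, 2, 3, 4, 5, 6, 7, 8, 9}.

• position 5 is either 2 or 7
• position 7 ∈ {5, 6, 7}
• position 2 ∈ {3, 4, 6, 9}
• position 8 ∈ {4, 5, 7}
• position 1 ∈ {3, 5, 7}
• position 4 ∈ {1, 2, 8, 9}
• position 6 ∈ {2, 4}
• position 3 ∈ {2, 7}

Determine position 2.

The 2 variables position 3 and position 5 are confined to {2, 7}, which locks those values in; drop them from position 1, position 4, position 6, position 7, position 8.
position 6's domain is down to {4}, so position 6 = 4. Remove 4 from position 2, position 8.
That leaves position 8 = 5. So position 1, position 7 can't be 5.
That leaves position 1 = 3. So position 2 can't be 3.
position 7's domain is down to {6}, so position 7 = 6. Remove 6 from position 2.
So position 2 = 9.

9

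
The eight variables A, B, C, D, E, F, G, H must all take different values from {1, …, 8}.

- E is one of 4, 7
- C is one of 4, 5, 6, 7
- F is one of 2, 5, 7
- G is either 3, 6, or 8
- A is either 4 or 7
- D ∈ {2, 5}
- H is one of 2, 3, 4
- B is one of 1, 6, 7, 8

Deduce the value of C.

Among the 8 variables, 1 fits only B (and all 8 values in {1, 2, 3, 4, 5, 6, 7, 8} must be used), so B = 1.
The 7 still-open variables draw from only 7 values {2, 3, 4, 5, 6, 7, 8}, so each is used; only G can be 8, hence G = 8.
The 6 still-open variables draw from only 6 values {2, 3, 4, 5, 6, 7}, so each is used; only H can be 3, hence H = 3.
Among the 5 still-open variables, 6 fits only C (and all 5 values in {2, 4, 5, 6, 7} must be used), so C = 6.

6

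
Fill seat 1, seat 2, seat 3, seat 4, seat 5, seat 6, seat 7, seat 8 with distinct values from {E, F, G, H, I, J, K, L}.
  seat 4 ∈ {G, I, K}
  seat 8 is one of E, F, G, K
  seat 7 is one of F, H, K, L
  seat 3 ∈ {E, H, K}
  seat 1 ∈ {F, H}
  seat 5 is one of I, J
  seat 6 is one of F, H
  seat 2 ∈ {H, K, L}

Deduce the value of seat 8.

G

Among the 8 variables, J fits only seat 5 (and all 8 values in {E, F, G, H, I, J, K, L} must be used), so seat 5 = J.
The 7 still-open variables draw from only 7 values {E, F, G, H, I, K, L}, so each is used; only seat 4 can be I, hence seat 4 = I.
The 6 still-open variables together cover exactly {E, F, G, H, K, L} — 6 values for 6 variables — and G appears only in seat 8's list, so seat 8 = G.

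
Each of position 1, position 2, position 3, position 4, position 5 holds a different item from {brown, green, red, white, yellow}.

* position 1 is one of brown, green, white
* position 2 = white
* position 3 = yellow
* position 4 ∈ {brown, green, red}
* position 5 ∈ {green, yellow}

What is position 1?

position 2's domain is down to {white}, so position 2 = white. Remove white from position 1.
That leaves position 3 = yellow. So position 5 can't be yellow.
That leaves position 5 = green. Strike green from position 1, position 4.
So position 1 = brown.

brown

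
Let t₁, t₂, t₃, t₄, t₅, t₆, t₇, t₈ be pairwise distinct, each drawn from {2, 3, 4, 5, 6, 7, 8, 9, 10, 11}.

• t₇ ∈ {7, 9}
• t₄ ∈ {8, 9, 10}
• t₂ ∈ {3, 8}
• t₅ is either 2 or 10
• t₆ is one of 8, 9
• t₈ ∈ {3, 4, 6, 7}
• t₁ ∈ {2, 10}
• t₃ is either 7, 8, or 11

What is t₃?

t₁ and t₅ share exactly the 2 values {2, 10}; by pigeonhole those values go to them, so strike 2, 10 from t₄.
t₄ and t₆ between them cover only {8, 9} — a naked pair. Remove those values from t₂, t₃, t₇.
t₂ must be 3 (only option left). Eliminate 3 elsewhere: t₈.
That leaves t₇ = 7. Remove 7 from t₃, t₈.
So t₃ = 11.

11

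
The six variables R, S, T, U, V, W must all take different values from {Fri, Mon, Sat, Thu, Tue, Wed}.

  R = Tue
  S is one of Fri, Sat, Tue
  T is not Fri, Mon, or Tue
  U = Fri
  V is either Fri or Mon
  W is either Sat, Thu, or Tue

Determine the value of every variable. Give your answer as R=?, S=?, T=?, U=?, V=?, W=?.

R's domain is down to {Tue}, so R = Tue. Remove Tue from S, W.
U must be Fri (only option left). So S, V can't be Fri.
V's domain is down to {Mon}, so V = Mon.
That leaves S = Sat. So T, W can't be Sat.
W's domain is down to {Thu}, so W = Thu. Strike Thu from T.
T must be Wed (only option left).

R=Tue, S=Sat, T=Wed, U=Fri, V=Mon, W=Thu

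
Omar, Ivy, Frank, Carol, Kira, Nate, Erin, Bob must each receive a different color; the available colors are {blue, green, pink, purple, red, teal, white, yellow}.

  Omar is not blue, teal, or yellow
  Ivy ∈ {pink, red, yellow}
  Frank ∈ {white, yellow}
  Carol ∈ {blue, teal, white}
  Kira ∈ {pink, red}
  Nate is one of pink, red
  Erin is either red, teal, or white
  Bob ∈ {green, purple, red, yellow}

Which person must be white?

Frank

Among the 8 variables, blue fits only Carol (and all 8 values in {blue, green, pink, purple, red, teal, white, yellow} must be used), so Carol = blue.
The 7 still-open variables together cover exactly {green, pink, purple, red, teal, white, yellow} — 7 values for 7 variables — and teal appears only in Erin's list, so Erin = teal.
Kira and Nate between them cover only {pink, red} — a naked pair. Remove those values from Omar, Ivy, Bob.
Ivy's domain is down to {yellow}, so Ivy = yellow. So Frank, Bob can't be yellow.
So white goes to Frank.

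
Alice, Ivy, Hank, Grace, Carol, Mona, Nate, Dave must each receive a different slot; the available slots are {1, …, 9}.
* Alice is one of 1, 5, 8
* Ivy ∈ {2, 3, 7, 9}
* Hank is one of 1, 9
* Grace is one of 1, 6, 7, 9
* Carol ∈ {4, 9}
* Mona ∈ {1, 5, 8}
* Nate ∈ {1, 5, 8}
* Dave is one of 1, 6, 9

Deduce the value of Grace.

7

Alice, Mona, Nate between them cover only {1, 5, 8} — a naked triple. Remove those values from Hank, Grace, Dave.
Hank has just one choice, so Hank = 9. Eliminate 9 elsewhere: Ivy, Grace, Carol, Dave.
That leaves Carol = 4.
That leaves Dave = 6. Strike 6 from Grace.
So Grace = 7.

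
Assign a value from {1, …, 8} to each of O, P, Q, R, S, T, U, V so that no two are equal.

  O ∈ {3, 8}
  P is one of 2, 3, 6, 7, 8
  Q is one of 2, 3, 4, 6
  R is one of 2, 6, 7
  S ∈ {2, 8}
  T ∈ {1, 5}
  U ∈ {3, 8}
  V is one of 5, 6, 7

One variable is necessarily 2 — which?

The 8 variables together cover exactly {1, 2, 3, 4, 5, 6, 7, 8} — 8 values for 8 variables — and 1 appears only in T's list, so T = 1.
The 7 still-open variables together cover exactly {2, 3, 4, 5, 6, 7, 8} — 7 values for 7 variables — and 4 appears only in Q's list, so Q = 4.
The 6 still-open variables together cover exactly {2, 3, 5, 6, 7, 8} — 6 values for 6 variables — and 5 appears only in V's list, so V = 5.
O and U share exactly the 2 values {3, 8}; by pigeonhole those values go to them, so strike 3, 8 from P, S.

S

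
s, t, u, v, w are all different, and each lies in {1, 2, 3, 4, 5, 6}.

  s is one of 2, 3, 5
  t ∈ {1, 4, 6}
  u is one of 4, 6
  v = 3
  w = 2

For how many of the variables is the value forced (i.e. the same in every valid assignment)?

v has just one choice, so v = 3. Strike 3 from s.
That leaves w = 2. So s can't be 2.
s has just one choice, so s = 5.
Determined: s=5, v=3, w=2. The other variables each still have more than one consistent value. That makes 3.

3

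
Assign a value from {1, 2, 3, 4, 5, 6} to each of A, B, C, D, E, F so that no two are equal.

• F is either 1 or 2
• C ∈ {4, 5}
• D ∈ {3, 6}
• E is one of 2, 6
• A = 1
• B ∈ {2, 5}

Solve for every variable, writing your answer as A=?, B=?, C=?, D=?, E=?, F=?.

A has just one choice, so A = 1. Remove 1 from F.
That leaves F = 2. So B, E can't be 2.
B has just one choice, so B = 5. Strike 5 from C.
C must be 4 (only option left).
E has just one choice, so E = 6. Strike 6 from D.
That leaves D = 3.

A=1, B=5, C=4, D=3, E=6, F=2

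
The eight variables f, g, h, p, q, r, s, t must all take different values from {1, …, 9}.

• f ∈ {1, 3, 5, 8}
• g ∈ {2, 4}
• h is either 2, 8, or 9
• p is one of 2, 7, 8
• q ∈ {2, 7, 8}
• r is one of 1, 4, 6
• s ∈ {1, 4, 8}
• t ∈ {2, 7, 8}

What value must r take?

p, q, t between them cover only {2, 7, 8} — a naked triple. Remove those values from f, g, h, s.
g has just one choice, so g = 4. Eliminate 4 elsewhere: r, s.
That leaves h = 9.
s's domain is down to {1}, so s = 1. Eliminate 1 elsewhere: f, r.
So r = 6.

6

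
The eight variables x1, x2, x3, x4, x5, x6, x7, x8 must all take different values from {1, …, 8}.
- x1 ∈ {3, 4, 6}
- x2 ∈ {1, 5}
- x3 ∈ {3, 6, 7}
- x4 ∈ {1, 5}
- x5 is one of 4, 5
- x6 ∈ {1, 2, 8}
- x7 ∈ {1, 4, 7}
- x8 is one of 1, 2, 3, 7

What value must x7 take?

7

The 8 variables together cover exactly {1, 2, 3, 4, 5, 6, 7, 8} — 8 values for 8 variables — and 8 appears only in x6's list, so x6 = 8.
Among the 7 still-open variables, 2 fits only x8 (and all 7 values in {1, 2, 3, 4, 5, 6, 7} must be used), so x8 = 2.
The 2 variables x2 and x4 are confined to {1, 5}, which locks those values in; drop them from x5, x7.
x5's domain is down to {4}, so x5 = 4. So x1, x7 can't be 4.
So x7 = 7.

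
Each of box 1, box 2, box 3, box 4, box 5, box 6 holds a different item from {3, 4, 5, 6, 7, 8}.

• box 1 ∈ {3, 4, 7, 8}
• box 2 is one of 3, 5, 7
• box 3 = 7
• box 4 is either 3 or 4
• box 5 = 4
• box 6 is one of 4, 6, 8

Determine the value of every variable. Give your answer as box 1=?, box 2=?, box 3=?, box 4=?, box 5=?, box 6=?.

box 1=8, box 2=5, box 3=7, box 4=3, box 5=4, box 6=6

box 3 has just one choice, so box 3 = 7. Strike 7 from box 1, box 2.
box 5 must be 4 (only option left). Eliminate 4 elsewhere: box 1, box 4, box 6.
box 4's domain is down to {3}, so box 4 = 3. Eliminate 3 elsewhere: box 1, box 2.
box 1 has just one choice, so box 1 = 8. Eliminate 8 elsewhere: box 6.
That leaves box 2 = 5.
That leaves box 6 = 6.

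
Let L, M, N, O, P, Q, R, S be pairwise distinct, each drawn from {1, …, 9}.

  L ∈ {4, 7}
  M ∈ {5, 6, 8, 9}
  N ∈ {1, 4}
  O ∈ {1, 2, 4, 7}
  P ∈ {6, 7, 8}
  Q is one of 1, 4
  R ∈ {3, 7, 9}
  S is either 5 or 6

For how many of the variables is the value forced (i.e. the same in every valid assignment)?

The 2 variables N and Q are confined to {1, 4}, which locks those values in; drop them from L, O.
That leaves L = 7. Remove 7 from O, P, R.
O must be 2 (only option left).
Determined: L=7, O=2. The other variables each still have more than one consistent value. That makes 2.

2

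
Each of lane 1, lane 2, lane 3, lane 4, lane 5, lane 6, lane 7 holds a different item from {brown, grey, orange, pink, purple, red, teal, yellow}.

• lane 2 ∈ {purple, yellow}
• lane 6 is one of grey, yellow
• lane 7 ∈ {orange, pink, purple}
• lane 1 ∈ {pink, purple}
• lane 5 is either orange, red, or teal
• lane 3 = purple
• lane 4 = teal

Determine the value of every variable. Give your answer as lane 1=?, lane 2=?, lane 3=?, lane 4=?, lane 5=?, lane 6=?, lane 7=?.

lane 1=pink, lane 2=yellow, lane 3=purple, lane 4=teal, lane 5=red, lane 6=grey, lane 7=orange

lane 3 must be purple (only option left). Remove purple from lane 1, lane 2, lane 7.
lane 4 must be teal (only option left). Remove teal from lane 5.
lane 1 must be pink (only option left). Remove pink from lane 7.
lane 2's domain is down to {yellow}, so lane 2 = yellow. Strike yellow from lane 6.
lane 6 has just one choice, so lane 6 = grey.
lane 7 has just one choice, so lane 7 = orange. Remove orange from lane 5.
lane 5's domain is down to {red}, so lane 5 = red.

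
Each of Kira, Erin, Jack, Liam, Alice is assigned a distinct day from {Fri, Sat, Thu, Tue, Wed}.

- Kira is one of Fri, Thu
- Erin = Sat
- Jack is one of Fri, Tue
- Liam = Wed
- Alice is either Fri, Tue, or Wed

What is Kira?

Erin has just one choice, so Erin = Sat.
Liam's domain is down to {Wed}, so Liam = Wed. Eliminate Wed elsewhere: Alice.
The 3 still-open variables draw from only 3 values {Fri, Thu, Tue}, so each is used; only Kira can be Thu, hence Kira = Thu.

Thu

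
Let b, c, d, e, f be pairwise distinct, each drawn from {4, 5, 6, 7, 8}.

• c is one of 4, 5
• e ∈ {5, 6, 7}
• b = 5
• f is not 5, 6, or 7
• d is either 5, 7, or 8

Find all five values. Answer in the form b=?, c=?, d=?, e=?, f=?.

b must be 5 (only option left). So c, d, e can't be 5.
That leaves c = 4. Strike 4 from f.
That leaves f = 8. Remove 8 from d.
d's domain is down to {7}, so d = 7. So e can't be 7.
e's domain is down to {6}, so e = 6.

b=5, c=4, d=7, e=6, f=8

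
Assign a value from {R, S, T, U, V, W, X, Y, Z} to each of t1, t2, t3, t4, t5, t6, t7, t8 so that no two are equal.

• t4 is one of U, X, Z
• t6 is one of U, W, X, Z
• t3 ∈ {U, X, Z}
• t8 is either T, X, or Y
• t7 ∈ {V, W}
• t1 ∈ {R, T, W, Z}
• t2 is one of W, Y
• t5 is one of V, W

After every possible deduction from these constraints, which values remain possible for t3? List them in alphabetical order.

U, X, Z

Among the 8 variables, R fits only t1 (and all 8 values in {R, T, U, V, W, X, Y, Z} must be used), so t1 = R.
Among the 7 still-open variables, T fits only t8 (and all 7 values in {T, U, V, W, X, Y, Z} must be used), so t8 = T.
The 6 still-open variables together cover exactly {U, V, W, X, Y, Z} — 6 values for 6 variables — and Y appears only in t2's list, so t2 = Y.
t5 and t7 share exactly the 2 values {V, W}; by pigeonhole those values go to them, so strike V, W from t6.
No further eliminations apply; t3 can still be any of U, X, Z.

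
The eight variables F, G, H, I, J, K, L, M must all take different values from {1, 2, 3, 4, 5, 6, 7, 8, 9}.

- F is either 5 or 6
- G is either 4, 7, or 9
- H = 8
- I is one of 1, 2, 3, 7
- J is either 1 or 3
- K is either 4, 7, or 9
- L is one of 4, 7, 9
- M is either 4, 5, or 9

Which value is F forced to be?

H has just one choice, so H = 8.
G, K, L share exactly the 3 values {4, 7, 9}; by pigeonhole those values go to them, so strike 4, 7, 9 from I, M.
M has just one choice, so M = 5. Strike 5 from F.
So F = 6.

6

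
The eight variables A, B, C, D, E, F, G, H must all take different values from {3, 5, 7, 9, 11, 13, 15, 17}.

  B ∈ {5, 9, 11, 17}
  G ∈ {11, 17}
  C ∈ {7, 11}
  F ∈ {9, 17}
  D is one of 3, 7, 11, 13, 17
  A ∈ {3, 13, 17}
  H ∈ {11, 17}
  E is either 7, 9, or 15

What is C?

7

The 8 variables together cover exactly {3, 5, 7, 9, 11, 13, 15, 17} — 8 values for 8 variables — and 5 appears only in B's list, so B = 5.
Among the 7 still-open variables, 15 fits only E (and all 7 values in {3, 7, 9, 11, 13, 15, 17} must be used), so E = 15.
The 6 still-open variables together cover exactly {3, 7, 9, 11, 13, 17} — 6 values for 6 variables — and 9 appears only in F's list, so F = 9.
G and H between them cover only {11, 17} — a naked pair. Remove those values from A, C, D.
So C = 7.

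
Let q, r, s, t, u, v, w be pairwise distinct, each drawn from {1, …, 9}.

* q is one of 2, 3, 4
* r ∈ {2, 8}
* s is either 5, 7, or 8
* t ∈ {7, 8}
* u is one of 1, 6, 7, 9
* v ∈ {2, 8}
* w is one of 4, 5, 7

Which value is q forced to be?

The 2 variables r and v are confined to {2, 8}, which locks those values in; drop them from q, s, t.
t must be 7 (only option left). Strike 7 from s, u, w.
s's domain is down to {5}, so s = 5. Remove 5 from w.
w must be 4 (only option left). Remove 4 from q.
So q = 3.

3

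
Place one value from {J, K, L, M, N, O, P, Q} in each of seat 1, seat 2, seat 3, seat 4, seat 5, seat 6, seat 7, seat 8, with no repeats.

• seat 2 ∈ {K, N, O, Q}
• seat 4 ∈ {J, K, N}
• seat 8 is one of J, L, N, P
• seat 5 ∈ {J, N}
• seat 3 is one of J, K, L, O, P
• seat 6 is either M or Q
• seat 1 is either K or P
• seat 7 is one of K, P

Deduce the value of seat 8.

The 8 variables together cover exactly {J, K, L, M, N, O, P, Q} — 8 values for 8 variables — and M appears only in seat 6's list, so seat 6 = M.
Among the 7 still-open variables, Q fits only seat 2 (and all 7 values in {J, K, L, N, O, P, Q} must be used), so seat 2 = Q.
The 6 still-open variables draw from only 6 values {J, K, L, N, O, P}, so each is used; only seat 3 can be O, hence seat 3 = O.
The 5 still-open variables draw from only 5 values {J, K, L, N, P}, so each is used; only seat 8 can be L, hence seat 8 = L.

L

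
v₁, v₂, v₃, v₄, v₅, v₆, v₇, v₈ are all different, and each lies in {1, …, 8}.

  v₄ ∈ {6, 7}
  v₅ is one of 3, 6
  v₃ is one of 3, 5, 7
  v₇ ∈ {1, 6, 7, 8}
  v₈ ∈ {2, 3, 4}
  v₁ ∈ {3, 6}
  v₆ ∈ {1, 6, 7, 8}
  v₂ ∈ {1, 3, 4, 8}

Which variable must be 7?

v₄

Among the 8 variables, 2 fits only v₈ (and all 8 values in {1, 2, 3, 4, 5, 6, 7, 8} must be used), so v₈ = 2.
The 7 still-open variables draw from only 7 values {1, 3, 4, 5, 6, 7, 8}, so each is used; only v₂ can be 4, hence v₂ = 4.
The 6 still-open variables draw from only 6 values {1, 3, 5, 6, 7, 8}, so each is used; only v₃ can be 5, hence v₃ = 5.
v₁ and v₅ between them cover only {3, 6} — a naked pair. Remove those values from v₄, v₆, v₇.
So 7 goes to v₄.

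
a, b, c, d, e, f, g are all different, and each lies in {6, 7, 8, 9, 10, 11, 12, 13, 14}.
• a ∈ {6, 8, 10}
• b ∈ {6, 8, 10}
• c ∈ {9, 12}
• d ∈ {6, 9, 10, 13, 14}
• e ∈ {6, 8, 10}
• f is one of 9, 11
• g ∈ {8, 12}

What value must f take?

a, b, e share exactly the 3 values {6, 8, 10}; by pigeonhole those values go to them, so strike 6, 8, 10 from d, g.
g has just one choice, so g = 12. Remove 12 from c.
That leaves c = 9. Strike 9 from d, f.
So f = 11.

11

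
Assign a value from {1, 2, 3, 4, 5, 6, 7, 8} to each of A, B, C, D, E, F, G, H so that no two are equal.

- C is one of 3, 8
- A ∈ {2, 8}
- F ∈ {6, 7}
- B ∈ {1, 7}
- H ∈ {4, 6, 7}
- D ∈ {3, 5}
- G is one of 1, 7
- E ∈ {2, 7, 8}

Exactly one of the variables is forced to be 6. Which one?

F

The 8 variables draw from only 8 values {1, 2, 3, 4, 5, 6, 7, 8}, so each is used; only H can be 4, hence H = 4.
The 7 still-open variables together cover exactly {1, 2, 3, 5, 6, 7, 8} — 7 values for 7 variables — and 5 appears only in D's list, so D = 5.
The 6 still-open variables draw from only 6 values {1, 2, 3, 6, 7, 8}, so each is used; only C can be 3, hence C = 3.
The 5 still-open variables together cover exactly {1, 2, 6, 7, 8} — 5 values for 5 variables — and 6 appears only in F's list, so F = 6.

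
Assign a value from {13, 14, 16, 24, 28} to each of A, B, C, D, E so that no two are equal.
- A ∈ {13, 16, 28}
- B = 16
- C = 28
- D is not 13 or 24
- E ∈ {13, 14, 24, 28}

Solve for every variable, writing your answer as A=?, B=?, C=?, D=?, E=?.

B's domain is down to {16}, so B = 16. Remove 16 from A, D.
That leaves C = 28. Eliminate 28 elsewhere: A, D, E.
D's domain is down to {14}, so D = 14. Strike 14 from E.
A has just one choice, so A = 13. So E can't be 13.
E's domain is down to {24}, so E = 24.

A=13, B=16, C=28, D=14, E=24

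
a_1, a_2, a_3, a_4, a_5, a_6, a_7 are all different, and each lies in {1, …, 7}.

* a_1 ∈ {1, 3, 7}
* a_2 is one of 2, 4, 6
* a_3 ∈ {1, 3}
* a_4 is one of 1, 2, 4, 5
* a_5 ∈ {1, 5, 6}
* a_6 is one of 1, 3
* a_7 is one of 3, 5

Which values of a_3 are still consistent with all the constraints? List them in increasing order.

The 7 variables together cover exactly {1, 2, 3, 4, 5, 6, 7} — 7 values for 7 variables — and 7 appears only in a_1's list, so a_1 = 7.
The 2 variables a_3 and a_6 are confined to {1, 3}, which locks those values in; drop them from a_4, a_5, a_7.
a_7 has just one choice, so a_7 = 5. Remove 5 from a_4, a_5.
a_5's domain is down to {6}, so a_5 = 6. Eliminate 6 elsewhere: a_2.
No further eliminations apply; a_3 can still be any of 1, 3.

1, 3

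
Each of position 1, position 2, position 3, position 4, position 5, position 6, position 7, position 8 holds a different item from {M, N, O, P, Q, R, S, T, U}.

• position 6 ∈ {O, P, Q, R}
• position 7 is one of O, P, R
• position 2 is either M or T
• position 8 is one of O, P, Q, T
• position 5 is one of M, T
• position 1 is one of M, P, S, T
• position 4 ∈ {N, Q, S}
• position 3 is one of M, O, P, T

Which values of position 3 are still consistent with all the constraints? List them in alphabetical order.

O, P

Among the 8 variables, N fits only position 4 (and all 8 values in {M, N, O, P, Q, R, S, T} must be used), so position 4 = N.
The 7 still-open variables together cover exactly {M, O, P, Q, R, S, T} — 7 values for 7 variables — and S appears only in position 1's list, so position 1 = S.
position 2 and position 5 share exactly the 2 values {M, T}; by pigeonhole those values go to them, so strike M, T from position 3, position 8.
No further eliminations apply; position 3 can still be any of O, P.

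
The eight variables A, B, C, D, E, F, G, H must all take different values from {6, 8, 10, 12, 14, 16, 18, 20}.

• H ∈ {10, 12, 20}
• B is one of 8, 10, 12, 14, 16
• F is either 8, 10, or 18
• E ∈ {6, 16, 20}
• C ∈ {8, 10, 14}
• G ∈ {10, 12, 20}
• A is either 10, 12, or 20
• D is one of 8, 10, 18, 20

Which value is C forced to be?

Among the 8 variables, 6 fits only E (and all 8 values in {6, 8, 10, 12, 14, 16, 18, 20} must be used), so E = 6.
The 7 still-open variables draw from only 7 values {8, 10, 12, 14, 16, 18, 20}, so each is used; only B can be 16, hence B = 16.
The 6 still-open variables together cover exactly {8, 10, 12, 14, 18, 20} — 6 values for 6 variables — and 14 appears only in C's list, so C = 14.

14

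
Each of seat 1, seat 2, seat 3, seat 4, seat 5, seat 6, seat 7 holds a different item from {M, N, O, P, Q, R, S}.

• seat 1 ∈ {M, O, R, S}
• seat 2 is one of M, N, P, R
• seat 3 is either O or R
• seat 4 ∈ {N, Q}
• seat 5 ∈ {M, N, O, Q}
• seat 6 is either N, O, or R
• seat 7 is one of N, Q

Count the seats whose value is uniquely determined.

3

The 7 variables together cover exactly {M, N, O, P, Q, R, S} — 7 values for 7 variables — and P appears only in seat 2's list, so seat 2 = P.
The 6 still-open variables draw from only 6 values {M, N, O, Q, R, S}, so each is used; only seat 1 can be S, hence seat 1 = S.
The 5 still-open variables together cover exactly {M, N, O, Q, R} — 5 values for 5 variables — and M appears only in seat 5's list, so seat 5 = M.
seat 4 and seat 7 share exactly the 2 values {N, Q}; by pigeonhole those values go to them, so strike N, Q from seat 6.
Determined: seat 1=S, seat 2=P, seat 5=M. The other seats each still have more than one consistent value. That makes 3.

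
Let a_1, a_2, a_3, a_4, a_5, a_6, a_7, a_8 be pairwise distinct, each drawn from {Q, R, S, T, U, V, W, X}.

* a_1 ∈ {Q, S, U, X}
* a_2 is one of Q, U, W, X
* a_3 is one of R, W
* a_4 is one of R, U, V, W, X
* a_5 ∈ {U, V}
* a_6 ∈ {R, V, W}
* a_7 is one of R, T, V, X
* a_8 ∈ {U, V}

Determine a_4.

X

Among the 8 variables, S fits only a_1 (and all 8 values in {Q, R, S, T, U, V, W, X} must be used), so a_1 = S.
The 7 still-open variables draw from only 7 values {Q, R, T, U, V, W, X}, so each is used; only a_2 can be Q, hence a_2 = Q.
The 6 still-open variables together cover exactly {R, T, U, V, W, X} — 6 values for 6 variables — and T appears only in a_7's list, so a_7 = T.
Among the 5 still-open variables, X fits only a_4 (and all 5 values in {R, U, V, W, X} must be used), so a_4 = X.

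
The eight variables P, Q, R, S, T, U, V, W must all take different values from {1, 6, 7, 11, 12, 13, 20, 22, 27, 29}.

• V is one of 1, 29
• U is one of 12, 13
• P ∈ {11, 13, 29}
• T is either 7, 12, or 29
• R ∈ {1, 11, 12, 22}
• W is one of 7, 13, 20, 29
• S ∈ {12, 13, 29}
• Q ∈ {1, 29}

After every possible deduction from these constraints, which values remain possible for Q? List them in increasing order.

The 8 variables together cover exactly {1, 7, 11, 12, 13, 20, 22, 29} — 8 values for 8 variables — and 20 appears only in W's list, so W = 20.
The 7 still-open variables together cover exactly {1, 7, 11, 12, 13, 22, 29} — 7 values for 7 variables — and 7 appears only in T's list, so T = 7.
The 6 still-open variables draw from only 6 values {1, 11, 12, 13, 22, 29}, so each is used; only R can be 22, hence R = 22.
Among the 5 still-open variables, 11 fits only P (and all 5 values in {1, 11, 12, 13, 29} must be used), so P = 11.
The 2 variables Q and V are confined to {1, 29}, which locks those values in; drop them from S.
No further eliminations apply; Q can still be any of 1, 29.

1, 29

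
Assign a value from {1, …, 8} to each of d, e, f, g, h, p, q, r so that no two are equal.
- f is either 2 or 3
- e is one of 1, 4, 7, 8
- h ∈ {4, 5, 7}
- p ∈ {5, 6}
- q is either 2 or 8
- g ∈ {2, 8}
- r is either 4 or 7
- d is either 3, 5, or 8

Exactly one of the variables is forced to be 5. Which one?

Among the 8 variables, 1 fits only e (and all 8 values in {1, 2, 3, 4, 5, 6, 7, 8} must be used), so e = 1.
The 7 still-open variables draw from only 7 values {2, 3, 4, 5, 6, 7, 8}, so each is used; only p can be 6, hence p = 6.
g and q between them cover only {2, 8} — a naked pair. Remove those values from d, f.
f must be 3 (only option left). So d can't be 3.
So 5 goes to d.

d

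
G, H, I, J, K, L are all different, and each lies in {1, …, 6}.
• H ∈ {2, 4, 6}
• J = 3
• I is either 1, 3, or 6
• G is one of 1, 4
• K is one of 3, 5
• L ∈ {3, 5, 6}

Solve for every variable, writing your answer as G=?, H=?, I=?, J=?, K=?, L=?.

J's domain is down to {3}, so J = 3. So I, K, L can't be 3.
That leaves K = 5. Eliminate 5 elsewhere: L.
L must be 6 (only option left). Strike 6 from H, I.
I has just one choice, so I = 1. Strike 1 from G.
G must be 4 (only option left). Remove 4 from H.
H must be 2 (only option left).

G=4, H=2, I=1, J=3, K=5, L=6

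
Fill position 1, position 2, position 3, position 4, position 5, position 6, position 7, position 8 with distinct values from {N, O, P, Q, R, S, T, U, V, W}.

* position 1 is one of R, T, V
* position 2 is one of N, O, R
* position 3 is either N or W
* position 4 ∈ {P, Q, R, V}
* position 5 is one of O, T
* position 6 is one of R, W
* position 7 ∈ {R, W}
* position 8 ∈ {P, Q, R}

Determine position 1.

position 6 and position 7 share exactly the 2 values {R, W}; by pigeonhole those values go to them, so strike R, W from position 1, position 2, position 3, position 4, position 8.
position 3 has just one choice, so position 3 = N. So position 2 can't be N.
position 2's domain is down to {O}, so position 2 = O. Eliminate O elsewhere: position 5.
position 5 has just one choice, so position 5 = T. So position 1 can't be T.
So position 1 = V.

V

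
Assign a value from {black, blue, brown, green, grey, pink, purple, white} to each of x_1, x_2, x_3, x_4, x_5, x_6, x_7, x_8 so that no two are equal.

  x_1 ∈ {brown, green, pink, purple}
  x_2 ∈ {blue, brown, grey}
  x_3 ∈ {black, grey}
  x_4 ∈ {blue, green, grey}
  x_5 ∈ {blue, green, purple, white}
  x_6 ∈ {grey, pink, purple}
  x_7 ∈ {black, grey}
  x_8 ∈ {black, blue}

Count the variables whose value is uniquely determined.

The 8 variables together cover exactly {black, blue, brown, green, grey, pink, purple, white} — 8 values for 8 variables — and white appears only in x_5's list, so x_5 = white.
x_3 and x_7 between them cover only {black, grey} — a naked pair. Remove those values from x_2, x_4, x_6, x_8.
x_8's domain is down to {blue}, so x_8 = blue. Eliminate blue elsewhere: x_2, x_4.
x_2's domain is down to {brown}, so x_2 = brown. Strike brown from x_1.
x_4 has just one choice, so x_4 = green. Strike green from x_1.
Determined: x_2=brown, x_4=green, x_5=white, x_8=blue. The other variables each still have more than one consistent value. That makes 4.

4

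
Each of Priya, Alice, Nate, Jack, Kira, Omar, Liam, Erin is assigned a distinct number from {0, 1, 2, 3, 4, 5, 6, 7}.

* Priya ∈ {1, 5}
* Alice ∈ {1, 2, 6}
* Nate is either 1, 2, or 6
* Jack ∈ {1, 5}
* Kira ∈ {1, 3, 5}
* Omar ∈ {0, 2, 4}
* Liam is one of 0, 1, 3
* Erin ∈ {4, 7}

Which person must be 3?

Among the 8 variables, 7 fits only Erin (and all 8 values in {0, 1, 2, 3, 4, 5, 6, 7} must be used), so Erin = 7.
Among the 7 still-open variables, 4 fits only Omar (and all 7 values in {0, 1, 2, 3, 4, 5, 6} must be used), so Omar = 4.
The 6 still-open variables together cover exactly {0, 1, 2, 3, 5, 6} — 6 values for 6 variables — and 0 appears only in Liam's list, so Liam = 0.
The 5 still-open variables together cover exactly {1, 2, 3, 5, 6} — 5 values for 5 variables — and 3 appears only in Kira's list, so Kira = 3.

Kira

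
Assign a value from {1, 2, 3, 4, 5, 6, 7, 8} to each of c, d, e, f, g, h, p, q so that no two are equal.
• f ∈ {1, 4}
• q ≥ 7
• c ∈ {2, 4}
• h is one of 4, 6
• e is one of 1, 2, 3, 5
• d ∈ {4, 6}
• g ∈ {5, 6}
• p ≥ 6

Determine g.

5

The 8 variables draw from only 8 values {1, 2, 3, 4, 5, 6, 7, 8}, so each is used; only e can be 3, hence e = 3.
The 7 still-open variables together cover exactly {1, 2, 4, 5, 6, 7, 8} — 7 values for 7 variables — and 1 appears only in f's list, so f = 1.
The 6 still-open variables together cover exactly {2, 4, 5, 6, 7, 8} — 6 values for 6 variables — and 2 appears only in c's list, so c = 2.
The 5 still-open variables together cover exactly {4, 5, 6, 7, 8} — 5 values for 5 variables — and 5 appears only in g's list, so g = 5.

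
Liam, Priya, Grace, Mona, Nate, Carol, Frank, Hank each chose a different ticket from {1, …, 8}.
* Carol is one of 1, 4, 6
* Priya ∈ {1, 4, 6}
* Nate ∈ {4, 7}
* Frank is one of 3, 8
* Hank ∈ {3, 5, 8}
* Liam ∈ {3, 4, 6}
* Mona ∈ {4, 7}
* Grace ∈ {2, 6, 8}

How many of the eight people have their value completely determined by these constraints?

4

The 8 variables draw from only 8 values {1, 2, 3, 4, 5, 6, 7, 8}, so each is used; only Grace can be 2, hence Grace = 2.
The 7 still-open variables draw from only 7 values {1, 3, 4, 5, 6, 7, 8}, so each is used; only Hank can be 5, hence Hank = 5.
The 6 still-open variables draw from only 6 values {1, 3, 4, 6, 7, 8}, so each is used; only Frank can be 8, hence Frank = 8.
The 5 still-open variables draw from only 5 values {1, 3, 4, 6, 7}, so each is used; only Liam can be 3, hence Liam = 3.
Mona and Nate between them cover only {4, 7} — a naked pair. Remove those values from Priya, Carol.
Determined: Liam=3, Grace=2, Frank=8, Hank=5. The other people each still have more than one consistent value. That makes 4.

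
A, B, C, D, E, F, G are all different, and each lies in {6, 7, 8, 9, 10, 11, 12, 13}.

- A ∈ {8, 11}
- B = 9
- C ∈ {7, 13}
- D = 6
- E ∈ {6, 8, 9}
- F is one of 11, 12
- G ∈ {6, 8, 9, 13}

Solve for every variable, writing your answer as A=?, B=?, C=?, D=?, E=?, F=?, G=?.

B must be 9 (only option left). Remove 9 from E, G.
That leaves D = 6. So E, G can't be 6.
That leaves E = 8. Remove 8 from A, G.
G's domain is down to {13}, so G = 13. Eliminate 13 elsewhere: C.
A's domain is down to {11}, so A = 11. Strike 11 from F.
C's domain is down to {7}, so C = 7.
F's domain is down to {12}, so F = 12.

A=11, B=9, C=7, D=6, E=8, F=12, G=13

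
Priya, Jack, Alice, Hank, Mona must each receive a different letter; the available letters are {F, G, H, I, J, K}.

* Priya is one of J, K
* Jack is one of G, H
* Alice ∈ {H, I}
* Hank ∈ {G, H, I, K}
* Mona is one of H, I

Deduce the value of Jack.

G

The 5 variables draw from only 5 values {G, H, I, J, K}, so each is used; only Priya can be J, hence Priya = J.
The 4 still-open variables together cover exactly {G, H, I, K} — 4 values for 4 variables — and K appears only in Hank's list, so Hank = K.
Among the 3 still-open variables, G fits only Jack (and all 3 values in {G, H, I} must be used), so Jack = G.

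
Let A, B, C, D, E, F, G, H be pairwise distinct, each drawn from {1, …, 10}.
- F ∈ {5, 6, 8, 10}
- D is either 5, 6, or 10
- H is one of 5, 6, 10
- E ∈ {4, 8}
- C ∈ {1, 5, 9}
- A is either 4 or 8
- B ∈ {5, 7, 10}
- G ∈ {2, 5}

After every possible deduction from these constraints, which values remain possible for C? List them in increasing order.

The 2 variables A and E are confined to {4, 8}, which locks those values in; drop them from F.
D, F, H share exactly the 3 values {5, 6, 10}; by pigeonhole those values go to them, so strike 5, 6, 10 from B, C, G.
B must be 7 (only option left).
That leaves G = 2.
No further eliminations apply; C can still be any of 1, 9.

1, 9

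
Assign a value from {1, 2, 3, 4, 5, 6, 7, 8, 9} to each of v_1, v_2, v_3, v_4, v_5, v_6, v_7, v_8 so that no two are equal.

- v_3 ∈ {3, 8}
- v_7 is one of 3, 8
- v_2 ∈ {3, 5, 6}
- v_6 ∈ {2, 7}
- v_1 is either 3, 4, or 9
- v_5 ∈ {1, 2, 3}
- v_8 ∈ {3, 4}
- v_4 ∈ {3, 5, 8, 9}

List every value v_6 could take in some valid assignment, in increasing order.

2, 7

The 2 variables v_3 and v_7 are confined to {3, 8}, which locks those values in; drop them from v_1, v_2, v_4, v_5, v_8.
v_8 has just one choice, so v_8 = 4. So v_1 can't be 4.
v_1 has just one choice, so v_1 = 9. Remove 9 from v_4.
v_4 must be 5 (only option left). Remove 5 from v_2.
v_2 must be 6 (only option left).
No further eliminations apply; v_6 can still be any of 2, 7.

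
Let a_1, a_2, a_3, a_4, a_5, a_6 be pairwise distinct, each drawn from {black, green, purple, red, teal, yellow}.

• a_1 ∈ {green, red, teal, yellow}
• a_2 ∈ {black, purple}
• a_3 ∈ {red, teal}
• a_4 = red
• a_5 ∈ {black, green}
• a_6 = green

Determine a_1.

yellow

a_4 has just one choice, so a_4 = red. Strike red from a_1, a_3.
a_6's domain is down to {green}, so a_6 = green. Remove green from a_1, a_5.
a_3's domain is down to {teal}, so a_3 = teal. Remove teal from a_1.
So a_1 = yellow.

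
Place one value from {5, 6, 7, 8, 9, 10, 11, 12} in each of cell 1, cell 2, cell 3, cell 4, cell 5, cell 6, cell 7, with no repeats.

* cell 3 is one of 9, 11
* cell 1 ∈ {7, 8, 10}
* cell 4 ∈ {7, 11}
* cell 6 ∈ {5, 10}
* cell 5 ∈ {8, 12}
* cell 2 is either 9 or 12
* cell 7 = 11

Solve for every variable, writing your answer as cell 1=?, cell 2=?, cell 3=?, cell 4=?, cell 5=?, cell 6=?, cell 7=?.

cell 7's domain is down to {11}, so cell 7 = 11. Strike 11 from cell 3, cell 4.
cell 3 must be 9 (only option left). So cell 2 can't be 9.
cell 4 has just one choice, so cell 4 = 7. So cell 1 can't be 7.
cell 2 must be 12 (only option left). So cell 5 can't be 12.
cell 5's domain is down to {8}, so cell 5 = 8. So cell 1 can't be 8.
That leaves cell 1 = 10. Eliminate 10 elsewhere: cell 6.
cell 6's domain is down to {5}, so cell 6 = 5.

cell 1=10, cell 2=12, cell 3=9, cell 4=7, cell 5=8, cell 6=5, cell 7=11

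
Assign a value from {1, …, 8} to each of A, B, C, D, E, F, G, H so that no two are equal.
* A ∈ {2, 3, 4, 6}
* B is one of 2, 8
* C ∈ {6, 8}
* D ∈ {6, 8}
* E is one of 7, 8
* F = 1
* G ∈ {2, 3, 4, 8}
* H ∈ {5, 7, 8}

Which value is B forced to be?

F's domain is down to {1}, so F = 1.
Among the 7 still-open variables, 5 fits only H (and all 7 values in {2, 3, 4, 5, 6, 7, 8} must be used), so H = 5.
The 6 still-open variables together cover exactly {2, 3, 4, 6, 7, 8} — 6 values for 6 variables — and 7 appears only in E's list, so E = 7.
C and D between them cover only {6, 8} — a naked pair. Remove those values from A, B, G.
So B = 2.

2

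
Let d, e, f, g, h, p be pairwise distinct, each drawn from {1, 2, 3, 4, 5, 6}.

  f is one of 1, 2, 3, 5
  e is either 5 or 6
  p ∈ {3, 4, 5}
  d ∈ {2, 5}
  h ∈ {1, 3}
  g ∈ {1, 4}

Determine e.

6

The 6 variables draw from only 6 values {1, 2, 3, 4, 5, 6}, so each is used; only e can be 6, hence e = 6.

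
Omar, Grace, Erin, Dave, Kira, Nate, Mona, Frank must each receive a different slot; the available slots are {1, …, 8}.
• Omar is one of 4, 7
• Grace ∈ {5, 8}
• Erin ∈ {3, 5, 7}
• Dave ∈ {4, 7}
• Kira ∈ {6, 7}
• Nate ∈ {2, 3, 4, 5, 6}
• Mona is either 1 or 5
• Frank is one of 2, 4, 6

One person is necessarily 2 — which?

The 8 variables together cover exactly {1, 2, 3, 4, 5, 6, 7, 8} — 8 values for 8 variables — and 1 appears only in Mona's list, so Mona = 1.
The 7 still-open variables draw from only 7 values {2, 3, 4, 5, 6, 7, 8}, so each is used; only Grace can be 8, hence Grace = 8.
Omar and Dave share exactly the 2 values {4, 7}; by pigeonhole those values go to them, so strike 4, 7 from Erin, Kira, Nate, Frank.
Kira's domain is down to {6}, so Kira = 6. So Nate, Frank can't be 6.
So 2 goes to Frank.

Frank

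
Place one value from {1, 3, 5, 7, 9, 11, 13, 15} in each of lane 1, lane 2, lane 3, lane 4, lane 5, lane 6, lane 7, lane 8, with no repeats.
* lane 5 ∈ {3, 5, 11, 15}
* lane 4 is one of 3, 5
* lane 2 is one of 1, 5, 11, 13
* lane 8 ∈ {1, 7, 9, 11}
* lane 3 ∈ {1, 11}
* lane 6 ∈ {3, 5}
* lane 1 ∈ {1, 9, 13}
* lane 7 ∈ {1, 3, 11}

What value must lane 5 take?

Among the 8 variables, 7 fits only lane 8 (and all 8 values in {1, 3, 5, 7, 9, 11, 13, 15} must be used), so lane 8 = 7.
The 7 still-open variables together cover exactly {1, 3, 5, 9, 11, 13, 15} — 7 values for 7 variables — and 9 appears only in lane 1's list, so lane 1 = 9.
The 6 still-open variables draw from only 6 values {1, 3, 5, 11, 13, 15}, so each is used; only lane 2 can be 13, hence lane 2 = 13.
The 5 still-open variables together cover exactly {1, 3, 5, 11, 15} — 5 values for 5 variables — and 15 appears only in lane 5's list, so lane 5 = 15.

15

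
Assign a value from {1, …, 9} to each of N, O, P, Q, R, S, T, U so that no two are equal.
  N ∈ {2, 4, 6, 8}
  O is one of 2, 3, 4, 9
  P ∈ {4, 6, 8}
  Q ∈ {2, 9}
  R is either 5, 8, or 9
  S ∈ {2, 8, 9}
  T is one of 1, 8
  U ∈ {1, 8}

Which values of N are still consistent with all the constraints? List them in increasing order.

4, 6

The 8 variables draw from only 8 values {1, 2, 3, 4, 5, 6, 8, 9}, so each is used; only O can be 3, hence O = 3.
The 7 still-open variables together cover exactly {1, 2, 4, 5, 6, 8, 9} — 7 values for 7 variables — and 5 appears only in R's list, so R = 5.
T and U between them cover only {1, 8} — a naked pair. Remove those values from N, P, S.
Q and S share exactly the 2 values {2, 9}; by pigeonhole those values go to them, so strike 2, 9 from N.
No further eliminations apply; N can still be any of 4, 6.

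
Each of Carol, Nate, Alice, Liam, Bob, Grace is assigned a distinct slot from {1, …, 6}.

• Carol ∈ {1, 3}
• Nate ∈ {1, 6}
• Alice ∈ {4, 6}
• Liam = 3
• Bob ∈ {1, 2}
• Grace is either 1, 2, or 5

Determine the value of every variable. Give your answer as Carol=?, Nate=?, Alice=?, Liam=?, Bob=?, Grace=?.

Liam's domain is down to {3}, so Liam = 3. Eliminate 3 elsewhere: Carol.
Carol's domain is down to {1}, so Carol = 1. Strike 1 from Nate, Bob, Grace.
Nate must be 6 (only option left). Eliminate 6 elsewhere: Alice.
That leaves Alice = 4.
Bob's domain is down to {2}, so Bob = 2. So Grace can't be 2.
Grace's domain is down to {5}, so Grace = 5.

Carol=1, Nate=6, Alice=4, Liam=3, Bob=2, Grace=5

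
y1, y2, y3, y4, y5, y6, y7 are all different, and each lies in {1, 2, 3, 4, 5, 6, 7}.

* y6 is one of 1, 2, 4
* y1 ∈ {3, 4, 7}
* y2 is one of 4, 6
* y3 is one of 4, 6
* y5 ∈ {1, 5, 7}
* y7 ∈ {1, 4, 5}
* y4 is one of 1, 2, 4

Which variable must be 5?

The 7 variables draw from only 7 values {1, 2, 3, 4, 5, 6, 7}, so each is used; only y1 can be 3, hence y1 = 3.
The 6 still-open variables together cover exactly {1, 2, 4, 5, 6, 7} — 6 values for 6 variables — and 7 appears only in y5's list, so y5 = 7.
Among the 5 still-open variables, 5 fits only y7 (and all 5 values in {1, 2, 4, 5, 6} must be used), so y7 = 5.

y7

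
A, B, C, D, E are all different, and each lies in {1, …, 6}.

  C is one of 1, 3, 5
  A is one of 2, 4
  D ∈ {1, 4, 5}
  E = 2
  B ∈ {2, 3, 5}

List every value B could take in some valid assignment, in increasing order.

E must be 2 (only option left). Remove 2 from A, B.
A must be 4 (only option left). So D can't be 4.
No further eliminations apply; B can still be any of 3, 5.

3, 5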